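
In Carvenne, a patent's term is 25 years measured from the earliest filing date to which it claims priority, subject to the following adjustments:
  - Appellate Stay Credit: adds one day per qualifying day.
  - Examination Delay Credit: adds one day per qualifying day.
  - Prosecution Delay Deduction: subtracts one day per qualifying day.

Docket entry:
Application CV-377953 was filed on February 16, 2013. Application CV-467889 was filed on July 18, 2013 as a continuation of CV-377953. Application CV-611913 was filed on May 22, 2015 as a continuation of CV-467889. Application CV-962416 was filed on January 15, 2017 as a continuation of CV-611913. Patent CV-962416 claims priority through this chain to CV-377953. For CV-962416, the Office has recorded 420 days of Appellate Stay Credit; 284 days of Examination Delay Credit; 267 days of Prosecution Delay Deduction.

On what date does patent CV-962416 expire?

Earliest priority filing: 16 February 2013.
Base term: 16 February 2013 + 25 years → 16 February 2038.
Appellate Stay Credit: +420 days → 12 April 2039.
Examination Delay Credit: +284 days → 21 January 2040.
Prosecution Delay Deduction: −267 days → 29 April 2039.

2039-04-29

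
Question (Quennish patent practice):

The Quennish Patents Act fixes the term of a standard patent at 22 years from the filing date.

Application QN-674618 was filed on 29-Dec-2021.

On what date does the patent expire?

2043-12-29

Filing date + 22 years → 29 December 2043.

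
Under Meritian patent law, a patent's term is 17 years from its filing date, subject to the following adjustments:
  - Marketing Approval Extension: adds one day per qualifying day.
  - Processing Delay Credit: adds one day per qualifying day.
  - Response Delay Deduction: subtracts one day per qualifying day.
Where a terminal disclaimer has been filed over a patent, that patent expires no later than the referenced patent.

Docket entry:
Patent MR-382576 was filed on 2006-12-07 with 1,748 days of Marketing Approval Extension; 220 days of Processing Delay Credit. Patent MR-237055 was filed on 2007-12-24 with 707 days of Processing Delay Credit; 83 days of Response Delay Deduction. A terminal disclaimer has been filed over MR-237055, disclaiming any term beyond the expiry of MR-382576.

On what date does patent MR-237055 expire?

Natural term of MR-237055:
  Base: filing + 17 years → 24 December 2024.
  Processing Delay Credit: +707 days → 1 December 2026.
  Response Delay Deduction: −83 days → 9 September 2026.
Expiry of referenced patent MR-382576:
  Base: filing + 17 years → 7 December 2023.
  Marketing Approval Extension: +1748 days → 19 September 2028.
  Processing Delay Credit: +220 days → 27 April 2029.
Terminal disclaimer: MR-237055 expires on the earlier of 9 September 2026 and 27 April 2029.

2026-09-09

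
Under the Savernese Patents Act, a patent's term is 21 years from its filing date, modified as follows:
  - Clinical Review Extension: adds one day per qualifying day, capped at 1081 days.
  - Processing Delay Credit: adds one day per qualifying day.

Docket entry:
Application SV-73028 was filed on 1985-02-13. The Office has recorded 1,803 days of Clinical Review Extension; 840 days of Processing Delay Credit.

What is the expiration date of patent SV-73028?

May 19, 2011

Base term: filing date + 21 years → 13 February 2006.
Clinical Review Extension: 1803 days claimed exceeds the 1081-day cap, so +1081 days → 29 January 2009.
Processing Delay Credit: +840 days → 19 May 2011.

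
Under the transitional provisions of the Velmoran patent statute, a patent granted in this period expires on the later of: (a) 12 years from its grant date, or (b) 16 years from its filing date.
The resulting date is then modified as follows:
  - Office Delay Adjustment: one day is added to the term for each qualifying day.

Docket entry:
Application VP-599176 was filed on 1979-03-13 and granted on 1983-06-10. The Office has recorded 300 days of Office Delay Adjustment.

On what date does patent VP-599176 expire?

(a) grant + 12 years → 10 June 1995.
(b) filing + 16 years → 13 March 1995.
Later of the two: 10 June 1995.
Office Delay Adjustment: +300 days → 5 April 1996.

1996-04-05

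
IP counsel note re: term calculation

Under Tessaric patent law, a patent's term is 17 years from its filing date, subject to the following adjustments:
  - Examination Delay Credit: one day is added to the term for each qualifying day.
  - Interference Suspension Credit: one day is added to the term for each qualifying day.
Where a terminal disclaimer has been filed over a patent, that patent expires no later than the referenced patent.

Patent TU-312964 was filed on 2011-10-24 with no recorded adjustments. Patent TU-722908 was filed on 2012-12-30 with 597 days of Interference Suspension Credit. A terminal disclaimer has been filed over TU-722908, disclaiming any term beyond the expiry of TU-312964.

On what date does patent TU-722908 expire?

October 24, 2028

Natural term of TU-722908:
  Base: filing + 17 years → 30 December 2029.
  Interference Suspension Credit: +597 days → 19 August 2031.
Expiry of referenced patent TU-312964:
  Base: filing + 17 years → 24 October 2028.
Terminal disclaimer: TU-722908 expires on the earlier of 19 August 2031 and 24 October 2028.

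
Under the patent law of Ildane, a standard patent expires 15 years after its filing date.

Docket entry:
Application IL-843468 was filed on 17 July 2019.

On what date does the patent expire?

Filing date + 15 years → 17 July 2034.

2034-07-17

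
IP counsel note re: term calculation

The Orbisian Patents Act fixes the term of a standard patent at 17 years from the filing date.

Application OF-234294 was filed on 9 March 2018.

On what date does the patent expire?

Filing date + 17 years → 9 March 2035.

2035-03-09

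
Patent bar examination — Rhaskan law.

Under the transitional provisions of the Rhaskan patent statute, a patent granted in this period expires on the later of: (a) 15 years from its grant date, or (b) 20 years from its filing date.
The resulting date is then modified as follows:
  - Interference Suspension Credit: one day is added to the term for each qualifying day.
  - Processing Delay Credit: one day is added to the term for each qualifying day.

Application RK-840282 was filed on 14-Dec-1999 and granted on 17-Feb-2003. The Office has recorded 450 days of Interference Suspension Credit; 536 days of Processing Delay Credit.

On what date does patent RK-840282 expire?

August 26, 2022

(a) grant + 15 years → 17 February 2018.
(b) filing + 20 years → 14 December 2019.
Later of the two: 14 December 2019.
Interference Suspension Credit: +450 days → 8 March 2021.
Processing Delay Credit: +536 days → 26 August 2022.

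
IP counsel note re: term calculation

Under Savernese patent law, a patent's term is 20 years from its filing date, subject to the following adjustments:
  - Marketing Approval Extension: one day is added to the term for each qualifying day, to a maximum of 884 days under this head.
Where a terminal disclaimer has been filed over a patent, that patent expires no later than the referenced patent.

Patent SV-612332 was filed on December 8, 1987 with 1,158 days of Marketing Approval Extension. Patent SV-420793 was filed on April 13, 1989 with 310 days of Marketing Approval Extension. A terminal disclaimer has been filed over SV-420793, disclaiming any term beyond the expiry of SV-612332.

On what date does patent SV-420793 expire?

February 17, 2010

Natural term of SV-420793:
  Base: filing + 20 years → 13 April 2009.
  Marketing Approval Extension: 310 days (within the 884-day cap) → +310 days → 17 February 2010.
Expiry of referenced patent SV-612332:
  Base: filing + 20 years → 8 December 2007.
  Marketing Approval Extension: 1158 days claimed exceeds the 884-day cap, so +884 days → 10 May 2010.
Terminal disclaimer: SV-420793 expires on the earlier of 17 February 2010 and 10 May 2010.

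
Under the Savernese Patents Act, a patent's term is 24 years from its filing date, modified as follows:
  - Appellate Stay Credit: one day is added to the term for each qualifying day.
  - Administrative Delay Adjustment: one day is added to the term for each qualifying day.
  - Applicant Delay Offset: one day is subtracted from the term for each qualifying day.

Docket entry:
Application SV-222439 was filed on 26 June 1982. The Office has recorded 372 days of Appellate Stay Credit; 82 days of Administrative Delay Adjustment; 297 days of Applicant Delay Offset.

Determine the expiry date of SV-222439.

Base term: filing date + 24 years → 26 June 2006.
Appellate Stay Credit: +372 days → 3 July 2007.
Administrative Delay Adjustment: +82 days → 23 September 2007.
Applicant Delay Offset: −297 days → 30 November 2006.

November 30, 2006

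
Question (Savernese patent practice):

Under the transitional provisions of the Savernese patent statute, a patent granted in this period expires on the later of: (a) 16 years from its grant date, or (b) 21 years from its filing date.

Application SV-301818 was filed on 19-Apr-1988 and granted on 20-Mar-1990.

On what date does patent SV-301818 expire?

2009-04-19

(a) grant + 16 years → 20 March 2006.
(b) filing + 21 years → 19 April 2009.
Later of the two: 19 April 2009.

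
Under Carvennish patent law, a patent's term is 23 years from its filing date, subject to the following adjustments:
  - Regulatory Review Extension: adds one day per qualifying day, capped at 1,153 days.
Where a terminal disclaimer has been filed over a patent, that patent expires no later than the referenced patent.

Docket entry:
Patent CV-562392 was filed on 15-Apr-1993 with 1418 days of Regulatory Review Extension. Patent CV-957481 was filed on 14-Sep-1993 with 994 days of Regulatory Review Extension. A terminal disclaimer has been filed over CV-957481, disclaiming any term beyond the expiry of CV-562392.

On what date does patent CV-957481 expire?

2019-06-05

Natural term of CV-957481:
  Base: filing + 23 years → 14 September 2016.
  Regulatory Review Extension: 994 days (within the 1153-day cap) → +994 days → 5 June 2019.
Expiry of referenced patent CV-562392:
  Base: filing + 23 years → 15 April 2016.
  Regulatory Review Extension: 1418 days claimed exceeds the 1153-day cap, so +1153 days → 12 June 2019.
Terminal disclaimer: CV-957481 expires on the earlier of 5 June 2019 and 12 June 2019.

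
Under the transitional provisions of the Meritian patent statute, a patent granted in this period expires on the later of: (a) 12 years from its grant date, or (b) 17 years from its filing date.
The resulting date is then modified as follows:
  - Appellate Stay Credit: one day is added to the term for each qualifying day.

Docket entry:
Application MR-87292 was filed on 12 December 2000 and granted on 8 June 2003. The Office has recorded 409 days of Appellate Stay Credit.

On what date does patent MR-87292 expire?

(a) grant + 12 years → 8 June 2015.
(b) filing + 17 years → 12 December 2017.
Later of the two: 12 December 2017.
Appellate Stay Credit: +409 days → 25 January 2019.

January 25, 2019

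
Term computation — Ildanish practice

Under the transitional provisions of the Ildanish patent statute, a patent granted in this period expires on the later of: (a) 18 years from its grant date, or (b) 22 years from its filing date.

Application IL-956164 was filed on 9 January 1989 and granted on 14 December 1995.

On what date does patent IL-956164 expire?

(a) grant + 18 years → 14 December 2013.
(b) filing + 22 years → 9 January 2011.
Later of the two: 14 December 2013.

2013-12-14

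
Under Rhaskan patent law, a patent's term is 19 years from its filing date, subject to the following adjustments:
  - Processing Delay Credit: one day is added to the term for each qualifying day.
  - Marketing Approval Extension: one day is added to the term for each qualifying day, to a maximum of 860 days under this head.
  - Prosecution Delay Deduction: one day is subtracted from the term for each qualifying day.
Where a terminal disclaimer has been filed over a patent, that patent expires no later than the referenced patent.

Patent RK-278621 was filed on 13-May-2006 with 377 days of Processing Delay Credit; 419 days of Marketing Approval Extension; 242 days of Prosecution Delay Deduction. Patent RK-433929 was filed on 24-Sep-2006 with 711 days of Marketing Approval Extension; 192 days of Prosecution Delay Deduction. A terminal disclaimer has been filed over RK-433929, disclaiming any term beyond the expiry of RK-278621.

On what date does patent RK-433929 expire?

Natural term of RK-433929:
  Base: filing + 19 years → 24 September 2025.
  Marketing Approval Extension: 711 days (within the 860-day cap) → +711 days → 5 September 2027.
  Prosecution Delay Deduction: −192 days → 25 February 2027.
Expiry of referenced patent RK-278621:
  Base: filing + 19 years → 13 May 2025.
  Processing Delay Credit: +377 days → 25 May 2026.
  Marketing Approval Extension: 419 days (within the 860-day cap) → +419 days → 18 July 2027.
  Prosecution Delay Deduction: −242 days → 18 November 2026.
Terminal disclaimer: RK-433929 expires on the earlier of 25 February 2027 and 18 November 2026.

2026-11-18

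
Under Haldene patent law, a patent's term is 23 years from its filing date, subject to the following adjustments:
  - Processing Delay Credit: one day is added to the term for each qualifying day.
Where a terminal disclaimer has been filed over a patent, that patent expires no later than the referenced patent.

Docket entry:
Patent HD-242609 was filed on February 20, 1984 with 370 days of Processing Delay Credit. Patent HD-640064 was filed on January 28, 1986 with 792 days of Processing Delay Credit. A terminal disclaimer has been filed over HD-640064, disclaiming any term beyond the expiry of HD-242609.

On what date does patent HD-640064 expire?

Natural term of HD-640064:
  Base: filing + 23 years → 28 January 2009.
  Processing Delay Credit: +792 days → 31 March 2011.
Expiry of referenced patent HD-242609:
  Base: filing + 23 years → 20 February 2007.
  Processing Delay Credit: +370 days → 25 February 2008.
Terminal disclaimer: HD-640064 expires on the earlier of 31 March 2011 and 25 February 2008.

February 25, 2008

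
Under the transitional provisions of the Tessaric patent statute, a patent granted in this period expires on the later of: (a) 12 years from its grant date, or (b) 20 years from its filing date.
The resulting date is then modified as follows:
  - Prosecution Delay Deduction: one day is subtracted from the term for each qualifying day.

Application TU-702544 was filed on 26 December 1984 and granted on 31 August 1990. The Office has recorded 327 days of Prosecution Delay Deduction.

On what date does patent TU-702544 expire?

(a) grant + 12 years → 31 August 2002.
(b) filing + 20 years → 26 December 2004.
Later of the two: 26 December 2004.
Prosecution Delay Deduction: −327 days → 3 February 2004.

February 3, 2004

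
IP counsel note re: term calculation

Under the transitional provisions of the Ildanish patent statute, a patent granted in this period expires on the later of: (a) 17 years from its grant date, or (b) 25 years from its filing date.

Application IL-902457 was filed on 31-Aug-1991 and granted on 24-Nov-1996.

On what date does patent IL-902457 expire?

(a) grant + 17 years → 24 November 2013.
(b) filing + 25 years → 31 August 2016.
Later of the two: 31 August 2016.

2016-08-31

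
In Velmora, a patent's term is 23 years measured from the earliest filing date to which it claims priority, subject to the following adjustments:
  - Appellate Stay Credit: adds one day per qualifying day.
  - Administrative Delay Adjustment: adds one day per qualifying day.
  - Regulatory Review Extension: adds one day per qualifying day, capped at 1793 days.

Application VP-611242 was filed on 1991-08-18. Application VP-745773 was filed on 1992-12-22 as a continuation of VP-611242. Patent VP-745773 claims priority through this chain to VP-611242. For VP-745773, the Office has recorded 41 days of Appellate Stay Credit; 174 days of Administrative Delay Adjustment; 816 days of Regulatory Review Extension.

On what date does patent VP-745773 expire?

Earliest priority filing: 18 August 1991.
Base term: 18 August 1991 + 23 years → 18 August 2014.
Appellate Stay Credit: +41 days → 28 September 2014.
Administrative Delay Adjustment: +174 days → 21 March 2015.
Regulatory Review Extension: 816 days (within the 1793-day cap) → +816 days → 14 June 2017.

2017-06-14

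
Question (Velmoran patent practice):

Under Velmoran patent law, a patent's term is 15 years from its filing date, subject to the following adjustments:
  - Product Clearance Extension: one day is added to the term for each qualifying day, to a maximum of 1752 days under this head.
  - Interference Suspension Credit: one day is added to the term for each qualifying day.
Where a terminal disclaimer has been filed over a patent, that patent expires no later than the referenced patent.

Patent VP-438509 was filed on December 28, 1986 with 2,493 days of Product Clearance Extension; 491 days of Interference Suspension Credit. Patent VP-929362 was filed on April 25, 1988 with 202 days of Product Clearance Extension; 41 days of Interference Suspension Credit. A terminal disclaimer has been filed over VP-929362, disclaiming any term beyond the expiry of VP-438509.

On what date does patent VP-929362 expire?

Natural term of VP-929362:
  Base: filing + 15 years → 25 April 2003.
  Product Clearance Extension: 202 days (within the 1752-day cap) → +202 days → 13 November 2003.
  Interference Suspension Credit: +41 days → 24 December 2003.
Expiry of referenced patent VP-438509:
  Base: filing + 15 years → 28 December 2001.
  Product Clearance Extension: 2493 days claimed exceeds the 1752-day cap, so +1752 days → 15 October 2006.
  Interference Suspension Credit: +491 days → 18 February 2008.
Terminal disclaimer: VP-929362 expires on the earlier of 24 December 2003 and 18 February 2008.

December 24, 2003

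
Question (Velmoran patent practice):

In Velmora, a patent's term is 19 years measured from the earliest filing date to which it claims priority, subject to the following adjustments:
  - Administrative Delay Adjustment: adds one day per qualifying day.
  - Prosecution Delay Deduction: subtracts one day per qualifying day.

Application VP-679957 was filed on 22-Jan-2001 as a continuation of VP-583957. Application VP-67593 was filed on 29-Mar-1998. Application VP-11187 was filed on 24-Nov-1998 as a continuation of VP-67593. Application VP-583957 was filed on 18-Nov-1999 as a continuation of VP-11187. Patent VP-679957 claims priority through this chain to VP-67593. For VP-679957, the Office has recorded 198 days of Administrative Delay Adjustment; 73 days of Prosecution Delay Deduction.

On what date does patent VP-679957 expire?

August 1, 2017

Earliest priority filing: 29 March 1998.
Base term: 29 March 1998 + 19 years → 29 March 2017.
Administrative Delay Adjustment: +198 days → 13 October 2017.
Prosecution Delay Deduction: −73 days → 1 August 2017.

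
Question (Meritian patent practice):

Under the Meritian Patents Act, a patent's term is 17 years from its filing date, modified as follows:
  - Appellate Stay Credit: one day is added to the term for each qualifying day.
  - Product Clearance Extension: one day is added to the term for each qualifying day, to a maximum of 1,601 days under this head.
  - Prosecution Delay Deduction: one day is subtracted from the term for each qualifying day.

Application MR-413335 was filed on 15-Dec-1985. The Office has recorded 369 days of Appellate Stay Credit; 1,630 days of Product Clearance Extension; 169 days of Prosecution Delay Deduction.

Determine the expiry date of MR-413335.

November 20, 2007

Base term: filing date + 17 years → 15 December 2002.
Appellate Stay Credit: +369 days → 19 December 2003.
Product Clearance Extension: 1630 days claimed exceeds the 1601-day cap, so +1601 days → 7 May 2008.
Prosecution Delay Deduction: −169 days → 20 November 2007.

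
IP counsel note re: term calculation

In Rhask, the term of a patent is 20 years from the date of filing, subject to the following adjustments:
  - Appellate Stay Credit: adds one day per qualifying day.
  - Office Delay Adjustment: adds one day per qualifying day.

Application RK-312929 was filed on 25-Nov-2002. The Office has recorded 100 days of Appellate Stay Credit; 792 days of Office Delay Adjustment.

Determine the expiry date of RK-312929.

Base term: filing date + 20 years → 25 November 2022.
Appellate Stay Credit: +100 days → 5 March 2023.
Office Delay Adjustment: +792 days → 5 May 2025.

May 5, 2025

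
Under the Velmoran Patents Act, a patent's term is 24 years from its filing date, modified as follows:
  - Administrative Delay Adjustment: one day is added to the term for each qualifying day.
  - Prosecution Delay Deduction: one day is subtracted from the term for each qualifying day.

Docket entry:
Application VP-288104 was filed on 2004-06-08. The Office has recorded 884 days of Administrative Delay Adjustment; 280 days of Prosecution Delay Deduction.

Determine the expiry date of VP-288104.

2030-02-02

Base term: filing date + 24 years → 8 June 2028.
Administrative Delay Adjustment: +884 days → 9 November 2030.
Prosecution Delay Deduction: −280 days → 2 February 2030.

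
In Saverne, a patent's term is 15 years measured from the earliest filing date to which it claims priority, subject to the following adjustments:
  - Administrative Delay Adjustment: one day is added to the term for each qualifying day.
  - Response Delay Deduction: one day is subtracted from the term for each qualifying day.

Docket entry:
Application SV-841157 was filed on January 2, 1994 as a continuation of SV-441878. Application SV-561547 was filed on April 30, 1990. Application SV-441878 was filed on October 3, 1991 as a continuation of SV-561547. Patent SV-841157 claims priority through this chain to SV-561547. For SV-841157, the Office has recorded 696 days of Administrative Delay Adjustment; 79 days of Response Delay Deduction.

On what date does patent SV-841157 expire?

Earliest priority filing: 30 April 1990.
Base term: 30 April 1990 + 15 years → 30 April 2005.
Administrative Delay Adjustment: +696 days → 27 March 2007.
Response Delay Deduction: −79 days → 7 January 2007.

January 7, 2007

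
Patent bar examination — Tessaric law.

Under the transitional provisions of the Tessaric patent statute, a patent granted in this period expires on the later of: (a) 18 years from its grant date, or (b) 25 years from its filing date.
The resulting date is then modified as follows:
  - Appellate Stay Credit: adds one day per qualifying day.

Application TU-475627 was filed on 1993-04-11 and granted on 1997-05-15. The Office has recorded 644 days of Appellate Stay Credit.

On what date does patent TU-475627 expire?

January 15, 2020

(a) grant + 18 years → 15 May 2015.
(b) filing + 25 years → 11 April 2018.
Later of the two: 11 April 2018.
Appellate Stay Credit: +644 days → 15 January 2020.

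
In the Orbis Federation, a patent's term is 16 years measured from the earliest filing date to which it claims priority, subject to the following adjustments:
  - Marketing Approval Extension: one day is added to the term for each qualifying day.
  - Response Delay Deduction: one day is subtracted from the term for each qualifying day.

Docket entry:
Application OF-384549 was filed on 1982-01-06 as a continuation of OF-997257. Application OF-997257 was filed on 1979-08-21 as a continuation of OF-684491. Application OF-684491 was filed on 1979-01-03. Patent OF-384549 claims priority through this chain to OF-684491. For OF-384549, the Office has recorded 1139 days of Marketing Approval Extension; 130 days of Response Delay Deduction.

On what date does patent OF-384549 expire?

Earliest priority filing: 3 January 1979.
Base term: 3 January 1979 + 16 years → 3 January 1995.
Marketing Approval Extension: +1139 days → 15 February 1998.
Response Delay Deduction: −130 days → 8 October 1997.

1997-10-08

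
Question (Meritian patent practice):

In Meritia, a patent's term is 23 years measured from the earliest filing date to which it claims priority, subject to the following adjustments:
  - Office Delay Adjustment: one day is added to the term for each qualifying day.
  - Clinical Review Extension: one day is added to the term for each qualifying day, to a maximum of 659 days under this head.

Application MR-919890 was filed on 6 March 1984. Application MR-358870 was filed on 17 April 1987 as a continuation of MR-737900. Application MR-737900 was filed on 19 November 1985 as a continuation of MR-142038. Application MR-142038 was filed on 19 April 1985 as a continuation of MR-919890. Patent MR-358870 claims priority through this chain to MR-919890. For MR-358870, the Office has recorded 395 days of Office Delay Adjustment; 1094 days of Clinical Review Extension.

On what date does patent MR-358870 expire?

Earliest priority filing: 6 March 1984.
Base term: 6 March 1984 + 23 years → 6 March 2007.
Office Delay Adjustment: +395 days → 4 April 2008.
Clinical Review Extension: 1094 days claimed exceeds the 659-day cap, so +659 days → 23 January 2010.

January 23, 2010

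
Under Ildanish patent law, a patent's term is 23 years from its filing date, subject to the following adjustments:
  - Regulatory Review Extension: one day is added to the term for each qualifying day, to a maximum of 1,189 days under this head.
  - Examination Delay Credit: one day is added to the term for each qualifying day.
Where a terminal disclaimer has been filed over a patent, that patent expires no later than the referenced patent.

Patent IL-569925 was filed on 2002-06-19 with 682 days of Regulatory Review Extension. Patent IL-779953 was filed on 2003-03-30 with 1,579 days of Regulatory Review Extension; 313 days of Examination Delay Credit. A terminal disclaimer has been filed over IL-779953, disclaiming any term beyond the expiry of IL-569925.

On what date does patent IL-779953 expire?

Natural term of IL-779953:
  Base: filing + 23 years → 30 March 2026.
  Regulatory Review Extension: 1579 days claimed exceeds the 1189-day cap, so +1189 days → 1 July 2029.
  Examination Delay Credit: +313 days → 10 May 2030.
Expiry of referenced patent IL-569925:
  Base: filing + 23 years → 19 June 2025.
  Regulatory Review Extension: 682 days (within the 1189-day cap) → +682 days → 2 May 2027.
Terminal disclaimer: IL-779953 expires on the earlier of 10 May 2030 and 2 May 2027.

2027-05-02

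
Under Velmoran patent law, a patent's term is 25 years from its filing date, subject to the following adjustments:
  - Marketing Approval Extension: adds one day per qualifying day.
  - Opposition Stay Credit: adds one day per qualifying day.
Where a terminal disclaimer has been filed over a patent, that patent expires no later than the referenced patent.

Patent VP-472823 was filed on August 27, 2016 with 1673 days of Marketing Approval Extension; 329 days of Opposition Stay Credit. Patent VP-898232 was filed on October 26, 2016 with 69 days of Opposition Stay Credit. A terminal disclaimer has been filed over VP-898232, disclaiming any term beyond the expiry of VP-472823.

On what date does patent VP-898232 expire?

2042-01-03

Natural term of VP-898232:
  Base: filing + 25 years → 26 October 2041.
  Opposition Stay Credit: +69 days → 3 January 2042.
Expiry of referenced patent VP-472823:
  Base: filing + 25 years → 27 August 2041.
  Marketing Approval Extension: +1673 days → 27 March 2046.
  Opposition Stay Credit: +329 days → 19 February 2047.
Terminal disclaimer: VP-898232 expires on the earlier of 3 January 2042 and 19 February 2047.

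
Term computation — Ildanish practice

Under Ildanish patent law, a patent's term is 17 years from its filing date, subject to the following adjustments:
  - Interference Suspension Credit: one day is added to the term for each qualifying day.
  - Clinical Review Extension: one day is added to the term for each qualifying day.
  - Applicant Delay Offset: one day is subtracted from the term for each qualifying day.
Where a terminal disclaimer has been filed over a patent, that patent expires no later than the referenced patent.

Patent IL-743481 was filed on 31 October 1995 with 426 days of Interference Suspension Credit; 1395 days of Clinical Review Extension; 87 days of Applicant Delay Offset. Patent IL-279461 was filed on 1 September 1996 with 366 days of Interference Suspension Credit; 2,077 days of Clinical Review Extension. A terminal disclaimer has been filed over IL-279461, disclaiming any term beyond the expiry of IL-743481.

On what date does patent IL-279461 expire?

Natural term of IL-279461:
  Base: filing + 17 years → 1 September 2013.
  Interference Suspension Credit: +366 days → 2 September 2014.
  Clinical Review Extension: +2077 days → 10 May 2020.
Expiry of referenced patent IL-743481:
  Base: filing + 17 years → 31 October 2012.
  Interference Suspension Credit: +426 days → 31 December 2013.
  Clinical Review Extension: +1395 days → 26 October 2017.
  Applicant Delay Offset: −87 days → 31 July 2017.
Terminal disclaimer: IL-279461 expires on the earlier of 10 May 2020 and 31 July 2017.

2017-07-31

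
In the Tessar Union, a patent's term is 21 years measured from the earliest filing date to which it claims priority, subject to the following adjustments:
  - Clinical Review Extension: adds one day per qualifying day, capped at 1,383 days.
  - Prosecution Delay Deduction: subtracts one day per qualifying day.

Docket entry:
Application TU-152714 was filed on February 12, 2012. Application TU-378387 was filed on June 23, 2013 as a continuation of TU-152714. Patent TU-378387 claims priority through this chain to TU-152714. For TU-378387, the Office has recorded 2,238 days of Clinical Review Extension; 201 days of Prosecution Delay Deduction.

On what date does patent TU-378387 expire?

2036-05-09

Earliest priority filing: 12 February 2012.
Base term: 12 February 2012 + 21 years → 12 February 2033.
Clinical Review Extension: 2238 days claimed exceeds the 1383-day cap, so +1383 days → 26 November 2036.
Prosecution Delay Deduction: −201 days → 9 May 2036.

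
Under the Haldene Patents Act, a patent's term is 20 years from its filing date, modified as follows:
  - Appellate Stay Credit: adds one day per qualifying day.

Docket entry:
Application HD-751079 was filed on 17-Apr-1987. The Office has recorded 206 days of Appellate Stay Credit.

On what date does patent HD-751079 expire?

Base term: filing date + 20 years → 17 April 2007.
Appellate Stay Credit: +206 days → 9 November 2007.

2007-11-09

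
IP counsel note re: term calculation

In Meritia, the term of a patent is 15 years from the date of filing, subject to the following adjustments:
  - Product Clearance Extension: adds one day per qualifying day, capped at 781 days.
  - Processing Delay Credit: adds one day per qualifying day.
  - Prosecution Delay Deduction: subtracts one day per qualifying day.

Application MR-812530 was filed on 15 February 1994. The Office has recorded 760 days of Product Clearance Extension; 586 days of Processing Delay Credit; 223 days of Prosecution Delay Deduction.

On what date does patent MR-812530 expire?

2012-03-14

Base term: filing date + 15 years → 15 February 2009.
Product Clearance Extension: 760 days (within the 781-day cap) → +760 days → 17 March 2011.
Processing Delay Credit: +586 days → 23 October 2012.
Prosecution Delay Deduction: −223 days → 14 March 2012.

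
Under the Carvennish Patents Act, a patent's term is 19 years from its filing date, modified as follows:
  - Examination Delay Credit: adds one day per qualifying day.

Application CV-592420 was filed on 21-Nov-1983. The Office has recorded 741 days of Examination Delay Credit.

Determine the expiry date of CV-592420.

Base term: filing date + 19 years → 21 November 2002.
Examination Delay Credit: +741 days → 1 December 2004.

2004-12-01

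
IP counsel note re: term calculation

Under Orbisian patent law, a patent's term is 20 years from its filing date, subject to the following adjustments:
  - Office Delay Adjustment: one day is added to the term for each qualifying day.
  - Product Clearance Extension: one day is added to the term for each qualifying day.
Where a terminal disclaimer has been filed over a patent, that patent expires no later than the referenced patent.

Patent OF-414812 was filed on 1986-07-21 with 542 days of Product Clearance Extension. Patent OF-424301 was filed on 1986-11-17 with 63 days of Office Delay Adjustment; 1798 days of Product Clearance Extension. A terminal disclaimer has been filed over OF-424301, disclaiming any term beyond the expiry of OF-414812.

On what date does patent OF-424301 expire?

2008-01-14

Natural term of OF-424301:
  Base: filing + 20 years → 17 November 2006.
  Office Delay Adjustment: +63 days → 19 January 2007.
  Product Clearance Extension: +1798 days → 22 December 2011.
Expiry of referenced patent OF-414812:
  Base: filing + 20 years → 21 July 2006.
  Product Clearance Extension: +542 days → 14 January 2008.
Terminal disclaimer: OF-424301 expires on the earlier of 22 December 2011 and 14 January 2008.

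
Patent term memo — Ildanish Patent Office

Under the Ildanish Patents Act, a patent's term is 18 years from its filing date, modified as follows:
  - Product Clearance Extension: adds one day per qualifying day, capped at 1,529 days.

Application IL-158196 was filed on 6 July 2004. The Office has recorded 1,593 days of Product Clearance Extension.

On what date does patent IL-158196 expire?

Base term: filing date + 18 years → 6 July 2022.
Product Clearance Extension: 1593 days claimed exceeds the 1529-day cap, so +1529 days → 12 September 2026.

2026-09-12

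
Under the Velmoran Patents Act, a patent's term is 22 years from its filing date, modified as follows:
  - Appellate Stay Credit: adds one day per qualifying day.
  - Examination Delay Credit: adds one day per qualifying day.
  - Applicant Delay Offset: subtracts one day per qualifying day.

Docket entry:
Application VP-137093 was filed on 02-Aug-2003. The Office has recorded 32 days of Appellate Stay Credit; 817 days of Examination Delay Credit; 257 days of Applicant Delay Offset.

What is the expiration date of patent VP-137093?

Base term: filing date + 22 years → 2 August 2025.
Appellate Stay Credit: +32 days → 3 September 2025.
Examination Delay Credit: +817 days → 29 November 2027.
Applicant Delay Offset: −257 days → 17 March 2027.

March 17, 2027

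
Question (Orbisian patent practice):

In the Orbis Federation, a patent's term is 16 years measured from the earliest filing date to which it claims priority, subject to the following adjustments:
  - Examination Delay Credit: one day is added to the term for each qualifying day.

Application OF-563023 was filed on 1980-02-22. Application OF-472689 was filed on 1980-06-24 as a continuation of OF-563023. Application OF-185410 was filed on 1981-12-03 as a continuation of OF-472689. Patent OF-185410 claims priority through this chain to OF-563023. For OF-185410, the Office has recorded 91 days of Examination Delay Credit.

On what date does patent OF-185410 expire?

May 23, 1996

Earliest priority filing: 22 February 1980.
Base term: 22 February 1980 + 16 years → 22 February 1996.
Examination Delay Credit: +91 days → 23 May 1996.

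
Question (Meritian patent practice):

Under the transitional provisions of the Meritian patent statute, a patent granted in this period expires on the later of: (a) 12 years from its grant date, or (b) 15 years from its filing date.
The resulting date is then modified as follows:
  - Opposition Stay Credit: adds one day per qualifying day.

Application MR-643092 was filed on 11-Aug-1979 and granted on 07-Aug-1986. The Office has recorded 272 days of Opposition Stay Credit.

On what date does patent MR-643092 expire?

(a) grant + 12 years → 7 August 1998.
(b) filing + 15 years → 11 August 1994.
Later of the two: 7 August 1998.
Opposition Stay Credit: +272 days → 6 May 1999.

May 6, 1999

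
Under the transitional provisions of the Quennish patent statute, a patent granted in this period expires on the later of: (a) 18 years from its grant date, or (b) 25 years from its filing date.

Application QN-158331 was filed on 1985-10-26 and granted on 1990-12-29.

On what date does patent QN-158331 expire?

(a) grant + 18 years → 29 December 2008.
(b) filing + 25 years → 26 October 2010.
Later of the two: 26 October 2010.

2010-10-26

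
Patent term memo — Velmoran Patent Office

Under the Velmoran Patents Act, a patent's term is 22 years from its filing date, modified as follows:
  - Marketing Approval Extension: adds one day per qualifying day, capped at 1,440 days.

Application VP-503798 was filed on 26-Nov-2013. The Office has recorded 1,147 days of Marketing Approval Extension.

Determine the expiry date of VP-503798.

2039-01-16

Base term: filing date + 22 years → 26 November 2035.
Marketing Approval Extension: 1147 days (within the 1440-day cap) → +1147 days → 16 January 2039.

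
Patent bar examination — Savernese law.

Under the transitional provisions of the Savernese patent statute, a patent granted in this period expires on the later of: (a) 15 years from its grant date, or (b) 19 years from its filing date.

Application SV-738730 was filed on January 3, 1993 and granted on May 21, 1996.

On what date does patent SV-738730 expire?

January 3, 2012

(a) grant + 15 years → 21 May 2011.
(b) filing + 19 years → 3 January 2012.
Later of the two: 3 January 2012.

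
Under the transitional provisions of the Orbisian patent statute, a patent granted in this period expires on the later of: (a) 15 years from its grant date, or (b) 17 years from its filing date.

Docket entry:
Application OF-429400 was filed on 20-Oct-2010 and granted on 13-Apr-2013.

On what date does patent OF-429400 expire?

(a) grant + 15 years → 13 April 2028.
(b) filing + 17 years → 20 October 2027.
Later of the two: 13 April 2028.

2028-04-13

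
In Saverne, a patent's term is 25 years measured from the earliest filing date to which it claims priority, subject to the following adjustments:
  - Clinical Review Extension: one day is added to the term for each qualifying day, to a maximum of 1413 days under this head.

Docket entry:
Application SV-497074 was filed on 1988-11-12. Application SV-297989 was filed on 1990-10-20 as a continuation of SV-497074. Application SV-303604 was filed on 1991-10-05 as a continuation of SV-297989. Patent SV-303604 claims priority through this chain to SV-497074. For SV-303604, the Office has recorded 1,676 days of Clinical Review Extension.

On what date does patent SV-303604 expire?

September 25, 2017

Earliest priority filing: 12 November 1988.
Base term: 12 November 1988 + 25 years → 12 November 2013.
Clinical Review Extension: 1676 days claimed exceeds the 1413-day cap, so +1413 days → 25 September 2017.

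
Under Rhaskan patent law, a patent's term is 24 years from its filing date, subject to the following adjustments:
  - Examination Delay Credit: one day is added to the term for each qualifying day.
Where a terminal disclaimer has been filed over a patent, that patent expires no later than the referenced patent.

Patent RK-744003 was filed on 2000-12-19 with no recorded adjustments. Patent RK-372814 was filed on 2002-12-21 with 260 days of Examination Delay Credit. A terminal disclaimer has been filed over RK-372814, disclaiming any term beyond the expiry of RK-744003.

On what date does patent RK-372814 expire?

Natural term of RK-372814:
  Base: filing + 24 years → 21 December 2026.
  Examination Delay Credit: +260 days → 7 September 2027.
Expiry of referenced patent RK-744003:
  Base: filing + 24 years → 19 December 2024.
Terminal disclaimer: RK-372814 expires on the earlier of 7 September 2027 and 19 December 2024.

December 19, 2024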